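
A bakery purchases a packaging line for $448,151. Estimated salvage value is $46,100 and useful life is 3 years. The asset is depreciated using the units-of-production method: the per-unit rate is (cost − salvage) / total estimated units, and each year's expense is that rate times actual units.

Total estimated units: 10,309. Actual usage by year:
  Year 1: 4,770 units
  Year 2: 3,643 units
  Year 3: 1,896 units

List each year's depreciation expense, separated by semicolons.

Depreciable base = $448,151 − $46,100 = $402,051.
Rate = $402,051 / 10,309 units = $39 per unit.
Year 1: 4,770 × $39 = $186,030. Book value $262,121.
Year 2: 3,643 × $39 = $142,077. Book value $120,044.
Year 3: 1,896 × $39 = $73,944. Book value $46,100.

$186,030; $142,077; $73,944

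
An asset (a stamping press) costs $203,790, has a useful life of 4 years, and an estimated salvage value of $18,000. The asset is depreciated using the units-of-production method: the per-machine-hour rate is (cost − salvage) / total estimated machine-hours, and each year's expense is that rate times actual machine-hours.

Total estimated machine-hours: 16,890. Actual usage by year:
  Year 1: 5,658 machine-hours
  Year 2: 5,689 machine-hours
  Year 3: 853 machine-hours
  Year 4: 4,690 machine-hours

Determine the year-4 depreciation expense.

$51,590

Depreciable base = $203,790 − $18,000 = $185,790.
Rate = $185,790 / 16,890 machine-hours = $11 per machine-hour.
Year 1: 5,658 × $11 = $62,238. Book value $141,552.
Year 2: 5,689 × $11 = $62,579. Book value $78,973.
Year 3: 853 × $11 = $9,383. Book value $69,590.
Year 4: 4,690 × $11 = $51,590. Book value $18,000.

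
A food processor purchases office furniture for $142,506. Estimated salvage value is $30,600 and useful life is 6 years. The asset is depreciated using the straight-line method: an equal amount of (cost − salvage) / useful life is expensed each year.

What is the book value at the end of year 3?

Depreciable base = $142,506 − $30,600 = $111,906.
Annual expense = $111,906 / 6 = $18,651.
End of year 1: book value $123,855.
End of year 2: book value $105,204.
End of year 3: book value $86,553.

$86,553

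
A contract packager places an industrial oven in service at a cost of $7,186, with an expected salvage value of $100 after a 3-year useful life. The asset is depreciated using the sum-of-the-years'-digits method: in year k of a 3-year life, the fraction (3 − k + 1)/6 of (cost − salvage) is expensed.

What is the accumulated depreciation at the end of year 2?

Depreciable base = $7,186 − $100 = $7,086.
Sum of the years' digits = 3+2+1 = 6.
Year 1: $7,086 × 3/6 = $3,543. Book value $3,643.
Year 2: $7,086 × 2/6 = $2,362. Book value $1,281.
Accumulated through year 2 = $7,186 − $1,281 = $5,905.

$5,905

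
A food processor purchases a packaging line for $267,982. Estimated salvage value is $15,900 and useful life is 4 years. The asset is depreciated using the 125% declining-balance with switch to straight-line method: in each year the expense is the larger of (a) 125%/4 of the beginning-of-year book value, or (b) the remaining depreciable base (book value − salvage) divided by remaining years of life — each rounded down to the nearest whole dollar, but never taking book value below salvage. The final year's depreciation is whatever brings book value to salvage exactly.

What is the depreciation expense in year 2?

Depreciable base = $267,982 − $15,900 = $252,082.
Year 1: DB = ⌊$267,982 × 125%/4⌋ = $83,744; SL = ⌊$252,082/4⌋ = $63,020 → take DB $83,744. Book value $184,238.
Year 2: DB = ⌊$184,238 × 125%/4⌋ = $57,574; SL = ⌊$168,338/3⌋ = $56,112 → take DB $57,574. Book value $126,664.

$57,574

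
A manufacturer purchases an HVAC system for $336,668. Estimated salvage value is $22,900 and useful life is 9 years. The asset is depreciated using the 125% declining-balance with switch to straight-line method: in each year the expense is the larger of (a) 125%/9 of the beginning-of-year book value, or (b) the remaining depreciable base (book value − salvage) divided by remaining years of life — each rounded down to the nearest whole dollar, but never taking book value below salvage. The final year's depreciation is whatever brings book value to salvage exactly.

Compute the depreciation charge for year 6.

Depreciable base = $336,668 − $22,900 = $313,768.
Year 1: DB = ⌊$336,668 × 125%/9⌋ = $46,759; SL = ⌊$313,768/9⌋ = $34,863 → take DB $46,759. Book value $289,909.
Year 2: DB = ⌊$289,909 × 125%/9⌋ = $40,265; SL = ⌊$267,009/8⌋ = $33,376 → take DB $40,265. Book value $249,644.
Year 3: DB = ⌊$249,644 × 125%/9⌋ = $34,672; SL = ⌊$226,744/7⌋ = $32,392 → take DB $34,672. Book value $214,972.
Year 4: DB = ⌊$214,972 × 125%/9⌋ = $29,857; SL = ⌊$192,072/6⌋ = $32,012 → take SL $32,012. Book value $182,960.
Year 5: DB = ⌊$182,960 × 125%/9⌋ = $25,411; SL = ⌊$160,060/5⌋ = $32,012 → take SL $32,012. Book value $150,948.
Year 6: DB = ⌊$150,948 × 125%/9⌋ = $20,965; SL = ⌊$128,048/4⌋ = $32,012 → take SL $32,012. Book value $118,936.

$32,012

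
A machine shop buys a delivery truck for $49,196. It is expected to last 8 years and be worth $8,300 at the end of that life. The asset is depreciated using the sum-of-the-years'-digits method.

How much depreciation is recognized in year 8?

Depreciable base = $49,196 − $8,300 = $40,896.
Sum of the years' digits = 8+7+6+5+4+3+2+1 = 36.
Year 1: $40,896 × 8/36 = $9,088. Book value $40,108.
Year 2: $40,896 × 7/36 = $7,952. Book value $32,156.
Year 3: $40,896 × 6/36 = $6,816. Book value $25,340.
Year 4: $40,896 × 5/36 = $5,680. Book value $19,660.
Year 5: $40,896 × 4/36 = $4,544. Book value $15,116.
Year 6: $40,896 × 3/36 = $3,408. Book value $11,708.
Year 7: $40,896 × 2/36 = $2,272. Book value $9,436.
Year 8: $40,896 × 1/36 = $1,136. Book value $8,300.

$1,136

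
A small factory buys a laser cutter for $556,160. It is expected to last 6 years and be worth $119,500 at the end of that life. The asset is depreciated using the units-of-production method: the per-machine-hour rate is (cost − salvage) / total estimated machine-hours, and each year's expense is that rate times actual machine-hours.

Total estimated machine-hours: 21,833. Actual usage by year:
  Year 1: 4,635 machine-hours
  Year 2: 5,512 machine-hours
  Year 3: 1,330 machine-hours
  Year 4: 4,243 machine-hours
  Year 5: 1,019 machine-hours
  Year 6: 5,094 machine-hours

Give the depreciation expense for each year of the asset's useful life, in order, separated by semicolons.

$92,700; $110,240; $26,600; $84,860; $20,380; $101,880

Depreciable base = $556,160 − $119,500 = $436,660.
Rate = $436,660 / 21,833 machine-hours = $20 per machine-hour.
Year 1: 4,635 × $20 = $92,700. Book value $463,460.
Year 2: 5,512 × $20 = $110,240. Book value $353,220.
Year 3: 1,330 × $20 = $26,600. Book value $326,620.
Year 4: 4,243 × $20 = $84,860. Book value $241,760.
Year 5: 1,019 × $20 = $20,380. Book value $221,380.
Year 6: 5,094 × $20 = $101,880. Book value $119,500.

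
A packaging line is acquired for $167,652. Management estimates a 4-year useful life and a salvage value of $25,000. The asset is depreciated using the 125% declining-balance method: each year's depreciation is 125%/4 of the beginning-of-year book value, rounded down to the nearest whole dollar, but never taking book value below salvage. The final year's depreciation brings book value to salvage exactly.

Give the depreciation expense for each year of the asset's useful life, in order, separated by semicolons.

$52,391; $36,019; $24,763; $29,479

Depreciable base = $167,652 − $25,000 = $142,652.
Year 1: ⌊$167,652 × 125%/4⌋ = $52,391. Book value $115,261.
Year 2: ⌊$115,261 × 125%/4⌋ = $36,019. Book value $79,242.
Year 3: ⌊$79,242 × 125%/4⌋ = $24,763. Book value $54,479.
Year 4 (final): $54,479 − $25,000 = $29,479. Book value $25,000.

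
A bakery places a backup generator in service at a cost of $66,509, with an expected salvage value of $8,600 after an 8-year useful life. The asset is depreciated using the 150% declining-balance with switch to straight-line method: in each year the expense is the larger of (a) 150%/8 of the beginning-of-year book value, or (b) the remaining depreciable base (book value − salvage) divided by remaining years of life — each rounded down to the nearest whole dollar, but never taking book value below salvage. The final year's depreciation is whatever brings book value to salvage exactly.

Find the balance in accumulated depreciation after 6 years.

Depreciable base = $66,509 − $8,600 = $57,909.
Year 1: DB = ⌊$66,509 × 150%/8⌋ = $12,470; SL = ⌊$57,909/8⌋ = $7,238 → take DB $12,470. Book value $54,039.
Year 2: DB = ⌊$54,039 × 150%/8⌋ = $10,132; SL = ⌊$45,439/7⌋ = $6,491 → take DB $10,132. Book value $43,907.
Year 3: DB = ⌊$43,907 × 150%/8⌋ = $8,232; SL = ⌊$35,307/6⌋ = $5,884 → take DB $8,232. Book value $35,675.
Year 4: DB = ⌊$35,675 × 150%/8⌋ = $6,689; SL = ⌊$27,075/5⌋ = $5,415 → take DB $6,689. Book value $28,986.
Year 5: DB = ⌊$28,986 × 150%/8⌋ = $5,434; SL = ⌊$20,386/4⌋ = $5,096 → take DB $5,434. Book value $23,552.
Year 6: DB = ⌊$23,552 × 150%/8⌋ = $4,416; SL = ⌊$14,952/3⌋ = $4,984 → take SL $4,984. Book value $18,568.
Accumulated through year 6 = $66,509 − $18,568 = $47,941.

$47,941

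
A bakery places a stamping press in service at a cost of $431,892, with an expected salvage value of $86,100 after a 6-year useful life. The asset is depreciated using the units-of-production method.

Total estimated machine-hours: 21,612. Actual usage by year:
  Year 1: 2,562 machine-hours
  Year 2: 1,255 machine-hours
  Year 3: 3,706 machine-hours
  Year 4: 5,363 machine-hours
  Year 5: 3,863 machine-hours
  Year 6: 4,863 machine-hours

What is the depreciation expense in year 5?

$61,808

Depreciable base = $431,892 − $86,100 = $345,792.
Rate = $345,792 / 21,612 machine-hours = $16 per machine-hour.
Year 1: 2,562 × $16 = $40,992. Book value $390,900.
Year 2: 1,255 × $16 = $20,080. Book value $370,820.
Year 3: 3,706 × $16 = $59,296. Book value $311,524.
Year 4: 5,363 × $16 = $85,808. Book value $225,716.
Year 5: 3,863 × $16 = $61,808. Book value $163,908.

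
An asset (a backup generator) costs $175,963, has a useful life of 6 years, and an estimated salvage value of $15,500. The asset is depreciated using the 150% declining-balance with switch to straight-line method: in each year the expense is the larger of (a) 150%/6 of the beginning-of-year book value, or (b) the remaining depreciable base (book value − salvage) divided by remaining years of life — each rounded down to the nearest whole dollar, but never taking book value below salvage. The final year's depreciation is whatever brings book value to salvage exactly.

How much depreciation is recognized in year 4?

Depreciable base = $175,963 − $15,500 = $160,463.
Year 1: DB = ⌊$175,963 × 150%/6⌋ = $43,990; SL = ⌊$160,463/6⌋ = $26,743 → take DB $43,990. Book value $131,973.
Year 2: DB = ⌊$131,973 × 150%/6⌋ = $32,993; SL = ⌊$116,473/5⌋ = $23,294 → take DB $32,993. Book value $98,980.
Year 3: DB = ⌊$98,980 × 150%/6⌋ = $24,745; SL = ⌊$83,480/4⌋ = $20,870 → take DB $24,745. Book value $74,235.
Year 4: DB = ⌊$74,235 × 150%/6⌋ = $18,558; SL = ⌊$58,735/3⌋ = $19,578 → take SL $19,578. Book value $54,657.

$19,578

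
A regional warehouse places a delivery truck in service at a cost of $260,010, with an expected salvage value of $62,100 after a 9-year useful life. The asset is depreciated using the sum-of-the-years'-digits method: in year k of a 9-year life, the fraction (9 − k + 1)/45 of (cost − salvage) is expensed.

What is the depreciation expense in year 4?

Depreciable base = $260,010 − $62,100 = $197,910.
Sum of the years' digits = 9+8+7+6+5+4+3+2+1 = 45.
Year 1: $197,910 × 9/45 = $39,582. Book value $220,428.
Year 2: $197,910 × 8/45 = $35,184. Book value $185,244.
Year 3: $197,910 × 7/45 = $30,786. Book value $154,458.
Year 4: $197,910 × 6/45 = $26,388. Book value $128,070.

$26,388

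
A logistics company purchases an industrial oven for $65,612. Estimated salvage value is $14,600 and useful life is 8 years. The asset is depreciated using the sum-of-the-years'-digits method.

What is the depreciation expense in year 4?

Depreciable base = $65,612 − $14,600 = $51,012.
Sum of the years' digits = 8+7+6+5+4+3+2+1 = 36.
Year 1: $51,012 × 8/36 = $11,336. Book value $54,276.
Year 2: $51,012 × 7/36 = $9,919. Book value $44,357.
Year 3: $51,012 × 6/36 = $8,502. Book value $35,855.
Year 4: $51,012 × 5/36 = $7,085. Book value $28,770.

$7,085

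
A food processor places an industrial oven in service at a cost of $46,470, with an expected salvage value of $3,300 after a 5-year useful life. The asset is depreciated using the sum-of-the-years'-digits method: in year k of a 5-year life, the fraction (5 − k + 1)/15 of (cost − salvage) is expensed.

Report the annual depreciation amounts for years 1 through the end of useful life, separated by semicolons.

$14,390; $11,512; $8,634; $5,756; $2,878

Depreciable base = $46,470 − $3,300 = $43,170.
Sum of the years' digits = 5+4+3+2+1 = 15.
Year 1: $43,170 × 5/15 = $14,390. Book value $32,080.
Year 2: $43,170 × 4/15 = $11,512. Book value $20,568.
Year 3: $43,170 × 3/15 = $8,634. Book value $11,934.
Year 4: $43,170 × 2/15 = $5,756. Book value $6,178.
Year 5: $43,170 × 1/15 = $2,878. Book value $3,300.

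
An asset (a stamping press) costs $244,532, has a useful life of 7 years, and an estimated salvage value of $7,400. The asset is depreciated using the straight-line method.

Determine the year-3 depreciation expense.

Depreciable base = $244,532 − $7,400 = $237,132.
Annual expense = $237,132 / 7 = $33,876.

$33,876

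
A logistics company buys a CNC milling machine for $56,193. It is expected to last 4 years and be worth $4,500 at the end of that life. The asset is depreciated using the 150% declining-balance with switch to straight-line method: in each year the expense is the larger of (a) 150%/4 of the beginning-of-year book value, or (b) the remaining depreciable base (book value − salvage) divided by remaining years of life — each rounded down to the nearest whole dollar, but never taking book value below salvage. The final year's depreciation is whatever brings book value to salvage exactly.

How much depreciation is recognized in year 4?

$8,726

Depreciable base = $56,193 − $4,500 = $51,693.
Year 1: DB = ⌊$56,193 × 150%/4⌋ = $21,072; SL = ⌊$51,693/4⌋ = $12,923 → take DB $21,072. Book value $35,121.
Year 2: DB = ⌊$35,121 × 150%/4⌋ = $13,170; SL = ⌊$30,621/3⌋ = $10,207 → take DB $13,170. Book value $21,951.
Year 3: DB = ⌊$21,951 × 150%/4⌋ = $8,231; SL = ⌊$17,451/2⌋ = $8,725 → take SL $8,725. Book value $13,226.
Year 4 (final): $13,226 − $4,500 = $8,726. Book value $4,500.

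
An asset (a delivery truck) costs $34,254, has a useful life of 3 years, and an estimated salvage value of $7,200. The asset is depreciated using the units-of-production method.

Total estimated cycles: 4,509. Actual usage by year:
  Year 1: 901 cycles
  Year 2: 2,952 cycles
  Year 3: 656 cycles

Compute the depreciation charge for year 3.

Depreciable base = $34,254 − $7,200 = $27,054.
Rate = $27,054 / 4,509 cycles = $6 per cycle.
Year 1: 901 × $6 = $5,406. Book value $28,848.
Year 2: 2,952 × $6 = $17,712. Book value $11,136.
Year 3: 656 × $6 = $3,936. Book value $7,200.

$3,936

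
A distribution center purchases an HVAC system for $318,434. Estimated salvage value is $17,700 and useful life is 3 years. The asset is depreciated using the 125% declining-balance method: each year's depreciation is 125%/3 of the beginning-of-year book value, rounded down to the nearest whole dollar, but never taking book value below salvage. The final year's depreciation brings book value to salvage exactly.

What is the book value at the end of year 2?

Depreciable base = $318,434 − $17,700 = $300,734.
Year 1: ⌊$318,434 × 125%/3⌋ = $132,680. Book value $185,754.
Year 2: ⌊$185,754 × 125%/3⌋ = $77,397. Book value $108,357.

$108,357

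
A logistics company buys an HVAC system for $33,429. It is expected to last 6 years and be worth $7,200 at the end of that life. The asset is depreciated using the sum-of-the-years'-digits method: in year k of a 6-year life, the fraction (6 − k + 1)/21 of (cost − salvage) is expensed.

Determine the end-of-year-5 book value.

Depreciable base = $33,429 − $7,200 = $26,229.
Sum of the years' digits = 6+5+4+3+2+1 = 21.
Year 1: $26,229 × 6/21 = $7,494. Book value $25,935.
Year 2: $26,229 × 5/21 = $6,245. Book value $19,690.
Year 3: $26,229 × 4/21 = $4,996. Book value $14,694.
Year 4: $26,229 × 3/21 = $3,747. Book value $10,947.
Year 5: $26,229 × 2/21 = $2,498. Book value $8,449.

$8,449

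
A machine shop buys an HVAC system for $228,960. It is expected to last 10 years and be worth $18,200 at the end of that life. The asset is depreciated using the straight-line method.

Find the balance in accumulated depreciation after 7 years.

Depreciable base = $228,960 − $18,200 = $210,760.
Annual expense = $210,760 / 10 = $21,076.
End of year 1: book value $207,884.
End of year 2: book value $186,808.
End of year 3: book value $165,732.
End of year 4: book value $144,656.
End of year 5: book value $123,580.
End of year 6: book value $102,504.
End of year 7: book value $81,428.
Accumulated through year 7 = $228,960 − $81,428 = $147,532.

$147,532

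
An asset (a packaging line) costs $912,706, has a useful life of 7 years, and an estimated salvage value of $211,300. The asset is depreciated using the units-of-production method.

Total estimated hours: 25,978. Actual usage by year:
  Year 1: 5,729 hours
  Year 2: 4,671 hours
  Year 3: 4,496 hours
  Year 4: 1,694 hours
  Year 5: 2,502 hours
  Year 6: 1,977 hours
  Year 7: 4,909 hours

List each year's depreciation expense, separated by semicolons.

$154,683; $126,117; $121,392; $45,738; $67,554; $53,379; $132,543

Depreciable base = $912,706 − $211,300 = $701,406.
Rate = $701,406 / 25,978 hours = $27 per hour.
Year 1: 5,729 × $27 = $154,683. Book value $758,023.
Year 2: 4,671 × $27 = $126,117. Book value $631,906.
Year 3: 4,496 × $27 = $121,392. Book value $510,514.
Year 4: 1,694 × $27 = $45,738. Book value $464,776.
Year 5: 2,502 × $27 = $67,554. Book value $397,222.
Year 6: 1,977 × $27 = $53,379. Book value $343,843.
Year 7: 4,909 × $27 = $132,543. Book value $211,300.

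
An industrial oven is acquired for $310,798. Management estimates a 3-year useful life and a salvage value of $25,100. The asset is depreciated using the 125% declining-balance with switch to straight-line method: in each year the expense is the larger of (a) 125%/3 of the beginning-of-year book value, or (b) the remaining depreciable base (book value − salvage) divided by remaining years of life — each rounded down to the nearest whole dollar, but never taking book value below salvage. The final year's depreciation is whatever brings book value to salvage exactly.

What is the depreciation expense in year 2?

$78,099

Depreciable base = $310,798 − $25,100 = $285,698.
Year 1: DB = ⌊$310,798 × 125%/3⌋ = $129,499; SL = ⌊$285,698/3⌋ = $95,232 → take DB $129,499. Book value $181,299.
Year 2: DB = ⌊$181,299 × 125%/3⌋ = $75,541; SL = ⌊$156,199/2⌋ = $78,099 → take SL $78,099. Book value $103,200.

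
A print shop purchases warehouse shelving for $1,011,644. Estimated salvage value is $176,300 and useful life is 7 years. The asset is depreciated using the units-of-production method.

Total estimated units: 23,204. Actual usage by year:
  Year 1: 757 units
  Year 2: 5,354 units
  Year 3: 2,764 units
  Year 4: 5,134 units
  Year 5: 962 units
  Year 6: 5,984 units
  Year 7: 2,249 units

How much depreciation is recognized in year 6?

$215,424

Depreciable base = $1,011,644 − $176,300 = $835,344.
Rate = $835,344 / 23,204 units = $36 per unit.
Year 1: 757 × $36 = $27,252. Book value $984,392.
Year 2: 5,354 × $36 = $192,744. Book value $791,648.
Year 3: 2,764 × $36 = $99,504. Book value $692,144.
Year 4: 5,134 × $36 = $184,824. Book value $507,320.
Year 5: 962 × $36 = $34,632. Book value $472,688.
Year 6: 5,984 × $36 = $215,424. Book value $257,264.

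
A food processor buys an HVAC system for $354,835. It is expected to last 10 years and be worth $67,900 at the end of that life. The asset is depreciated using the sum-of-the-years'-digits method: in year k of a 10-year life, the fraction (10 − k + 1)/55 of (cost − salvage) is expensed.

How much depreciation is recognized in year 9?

Depreciable base = $354,835 − $67,900 = $286,935.
Sum of the years' digits = 10+9+8+7+6+5+4+3+2+1 = 55.
Year 1: $286,935 × 10/55 = $52,170. Book value $302,665.
Year 2: $286,935 × 9/55 = $46,953. Book value $255,712.
Year 3: $286,935 × 8/55 = $41,736. Book value $213,976.
Year 4: $286,935 × 7/55 = $36,519. Book value $177,457.
Year 5: $286,935 × 6/55 = $31,302. Book value $146,155.
Year 6: $286,935 × 5/55 = $26,085. Book value $120,070.
Year 7: $286,935 × 4/55 = $20,868. Book value $99,202.
Year 8: $286,935 × 3/55 = $15,651. Book value $83,551.
Year 9: $286,935 × 2/55 = $10,434. Book value $73,117.

$10,434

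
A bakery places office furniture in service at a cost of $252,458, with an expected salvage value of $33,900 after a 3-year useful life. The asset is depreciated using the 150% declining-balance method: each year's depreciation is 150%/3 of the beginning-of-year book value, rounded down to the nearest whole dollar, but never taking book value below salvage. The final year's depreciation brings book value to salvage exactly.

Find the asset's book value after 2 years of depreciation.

$63,115

Depreciable base = $252,458 − $33,900 = $218,558.
Year 1: ⌊$252,458 × 150%/3⌋ = $126,229. Book value $126,229.
Year 2: ⌊$126,229 × 150%/3⌋ = $63,114. Book value $63,115.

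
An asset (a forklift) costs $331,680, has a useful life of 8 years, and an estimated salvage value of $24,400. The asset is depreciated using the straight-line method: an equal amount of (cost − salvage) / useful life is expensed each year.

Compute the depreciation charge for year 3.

$38,410

Depreciable base = $331,680 − $24,400 = $307,280.
Annual expense = $307,280 / 8 = $38,410.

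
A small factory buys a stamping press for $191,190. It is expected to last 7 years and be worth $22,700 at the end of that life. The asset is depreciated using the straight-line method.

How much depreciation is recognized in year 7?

$24,070

Depreciable base = $191,190 − $22,700 = $168,490.
Annual expense = $168,490 / 7 = $24,070.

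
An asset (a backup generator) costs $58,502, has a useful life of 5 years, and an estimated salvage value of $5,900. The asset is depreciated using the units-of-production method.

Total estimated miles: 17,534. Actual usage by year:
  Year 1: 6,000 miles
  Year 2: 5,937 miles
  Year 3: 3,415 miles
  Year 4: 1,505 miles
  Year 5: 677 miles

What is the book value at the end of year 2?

$22,691

Depreciable base = $58,502 − $5,900 = $52,602.
Rate = $52,602 / 17,534 miles = $3 per mile.
Year 1: 6,000 × $3 = $18,000. Book value $40,502.
Year 2: 5,937 × $3 = $17,811. Book value $22,691.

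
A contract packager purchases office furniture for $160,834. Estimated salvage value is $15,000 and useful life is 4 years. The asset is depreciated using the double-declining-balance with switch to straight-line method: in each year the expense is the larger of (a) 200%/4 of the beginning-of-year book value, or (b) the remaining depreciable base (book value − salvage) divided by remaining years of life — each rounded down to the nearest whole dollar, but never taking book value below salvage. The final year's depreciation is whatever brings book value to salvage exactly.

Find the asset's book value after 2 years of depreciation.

Depreciable base = $160,834 − $15,000 = $145,834.
Year 1: DB = ⌊$160,834 × 200%/4⌋ = $80,417; SL = ⌊$145,834/4⌋ = $36,458 → take DB $80,417. Book value $80,417.
Year 2: DB = ⌊$80,417 × 200%/4⌋ = $40,208; SL = ⌊$65,417/3⌋ = $21,805 → take DB $40,208. Book value $40,209.

$40,209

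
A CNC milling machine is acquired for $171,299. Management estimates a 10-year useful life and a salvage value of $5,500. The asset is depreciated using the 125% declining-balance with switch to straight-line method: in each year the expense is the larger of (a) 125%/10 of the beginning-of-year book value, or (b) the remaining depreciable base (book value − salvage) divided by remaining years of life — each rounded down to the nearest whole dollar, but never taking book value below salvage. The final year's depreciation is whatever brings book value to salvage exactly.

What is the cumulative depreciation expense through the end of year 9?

$150,190

Depreciable base = $171,299 − $5,500 = $165,799.
Year 1: DB = ⌊$171,299 × 125%/10⌋ = $21,412; SL = ⌊$165,799/10⌋ = $16,579 → take DB $21,412. Book value $149,887.
Year 2: DB = ⌊$149,887 × 125%/10⌋ = $18,735; SL = ⌊$144,387/9⌋ = $16,043 → take DB $18,735. Book value $131,152.
Year 3: DB = ⌊$131,152 × 125%/10⌋ = $16,394; SL = ⌊$125,652/8⌋ = $15,706 → take DB $16,394. Book value $114,758.
Year 4: DB = ⌊$114,758 × 125%/10⌋ = $14,344; SL = ⌊$109,258/7⌋ = $15,608 → take SL $15,608. Book value $99,150.
Year 5: DB = ⌊$99,150 × 125%/10⌋ = $12,393; SL = ⌊$93,650/6⌋ = $15,608 → take SL $15,608. Book value $83,542.
Year 6: DB = ⌊$83,542 × 125%/10⌋ = $10,442; SL = ⌊$78,042/5⌋ = $15,608 → take SL $15,608. Book value $67,934.
Year 7: DB = ⌊$67,934 × 125%/10⌋ = $8,491; SL = ⌊$62,434/4⌋ = $15,608 → take SL $15,608. Book value $52,326.
Year 8: DB = ⌊$52,326 × 125%/10⌋ = $6,540; SL = ⌊$46,826/3⌋ = $15,608 → take SL $15,608. Book value $36,718.
Year 9: DB = ⌊$36,718 × 125%/10⌋ = $4,589; SL = ⌊$31,218/2⌋ = $15,609 → take SL $15,609. Book value $21,109.
Accumulated through year 9 = $171,299 − $21,109 = $150,190.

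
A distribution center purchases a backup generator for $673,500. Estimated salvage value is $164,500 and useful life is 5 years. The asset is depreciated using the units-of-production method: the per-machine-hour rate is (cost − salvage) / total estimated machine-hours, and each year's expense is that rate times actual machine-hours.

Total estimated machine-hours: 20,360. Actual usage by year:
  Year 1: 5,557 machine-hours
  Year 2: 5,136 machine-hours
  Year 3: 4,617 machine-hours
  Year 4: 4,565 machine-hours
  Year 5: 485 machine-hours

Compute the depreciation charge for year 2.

Depreciable base = $673,500 − $164,500 = $509,000.
Rate = $509,000 / 20,360 machine-hours = $25 per machine-hour.
Year 1: 5,557 × $25 = $138,925. Book value $534,575.
Year 2: 5,136 × $25 = $128,400. Book value $406,175.

$128,400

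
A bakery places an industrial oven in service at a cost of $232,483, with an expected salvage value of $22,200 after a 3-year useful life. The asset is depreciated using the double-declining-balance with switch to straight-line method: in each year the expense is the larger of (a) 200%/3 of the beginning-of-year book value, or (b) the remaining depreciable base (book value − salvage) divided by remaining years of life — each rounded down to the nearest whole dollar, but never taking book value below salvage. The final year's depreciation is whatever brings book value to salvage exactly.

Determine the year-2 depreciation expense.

Depreciable base = $232,483 − $22,200 = $210,283.
Year 1: DB = ⌊$232,483 × 200%/3⌋ = $154,988; SL = ⌊$210,283/3⌋ = $70,094 → take DB $154,988. Book value $77,495.
Year 2: DB = ⌊$77,495 × 200%/3⌋ = $51,663; SL = ⌊$55,295/2⌋ = $27,647 → take DB $51,663. Book value $25,832.

$51,663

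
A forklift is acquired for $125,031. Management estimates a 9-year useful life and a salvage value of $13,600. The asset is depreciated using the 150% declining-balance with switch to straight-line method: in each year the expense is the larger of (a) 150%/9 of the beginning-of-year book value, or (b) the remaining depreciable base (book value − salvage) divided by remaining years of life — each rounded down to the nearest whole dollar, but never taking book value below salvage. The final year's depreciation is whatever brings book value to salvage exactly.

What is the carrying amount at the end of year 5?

$50,249

Depreciable base = $125,031 − $13,600 = $111,431.
Year 1: DB = ⌊$125,031 × 150%/9⌋ = $20,838; SL = ⌊$111,431/9⌋ = $12,381 → take DB $20,838. Book value $104,193.
Year 2: DB = ⌊$104,193 × 150%/9⌋ = $17,365; SL = ⌊$90,593/8⌋ = $11,324 → take DB $17,365. Book value $86,828.
Year 3: DB = ⌊$86,828 × 150%/9⌋ = $14,471; SL = ⌊$73,228/7⌋ = $10,461 → take DB $14,471. Book value $72,357.
Year 4: DB = ⌊$72,357 × 150%/9⌋ = $12,059; SL = ⌊$58,757/6⌋ = $9,792 → take DB $12,059. Book value $60,298.
Year 5: DB = ⌊$60,298 × 150%/9⌋ = $10,049; SL = ⌊$46,698/5⌋ = $9,339 → take DB $10,049. Book value $50,249.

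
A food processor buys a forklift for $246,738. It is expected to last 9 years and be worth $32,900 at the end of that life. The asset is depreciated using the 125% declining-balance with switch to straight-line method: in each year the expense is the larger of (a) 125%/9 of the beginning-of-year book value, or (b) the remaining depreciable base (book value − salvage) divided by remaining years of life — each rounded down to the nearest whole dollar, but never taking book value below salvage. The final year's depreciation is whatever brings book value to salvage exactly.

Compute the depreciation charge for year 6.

$20,553

Depreciable base = $246,738 − $32,900 = $213,838.
Year 1: DB = ⌊$246,738 × 125%/9⌋ = $34,269; SL = ⌊$213,838/9⌋ = $23,759 → take DB $34,269. Book value $212,469.
Year 2: DB = ⌊$212,469 × 125%/9⌋ = $29,509; SL = ⌊$179,569/8⌋ = $22,446 → take DB $29,509. Book value $182,960.
Year 3: DB = ⌊$182,960 × 125%/9⌋ = $25,411; SL = ⌊$150,060/7⌋ = $21,437 → take DB $25,411. Book value $157,549.
Year 4: DB = ⌊$157,549 × 125%/9⌋ = $21,881; SL = ⌊$124,649/6⌋ = $20,774 → take DB $21,881. Book value $135,668.
Year 5: DB = ⌊$135,668 × 125%/9⌋ = $18,842; SL = ⌊$102,768/5⌋ = $20,553 → take SL $20,553. Book value $115,115.
Year 6: DB = ⌊$115,115 × 125%/9⌋ = $15,988; SL = ⌊$82,215/4⌋ = $20,553 → take SL $20,553. Book value $94,562.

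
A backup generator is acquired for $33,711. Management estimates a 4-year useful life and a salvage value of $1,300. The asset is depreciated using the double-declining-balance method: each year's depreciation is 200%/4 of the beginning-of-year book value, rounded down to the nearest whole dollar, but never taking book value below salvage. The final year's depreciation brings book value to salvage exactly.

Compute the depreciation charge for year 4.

Depreciable base = $33,711 − $1,300 = $32,411.
Year 1: ⌊$33,711 × 200%/4⌋ = $16,855. Book value $16,856.
Year 2: ⌊$16,856 × 200%/4⌋ = $8,428. Book value $8,428.
Year 3: ⌊$8,428 × 200%/4⌋ = $4,214. Book value $4,214.
Year 4 (final): $4,214 − $1,300 = $2,914. Book value $1,300.

$2,914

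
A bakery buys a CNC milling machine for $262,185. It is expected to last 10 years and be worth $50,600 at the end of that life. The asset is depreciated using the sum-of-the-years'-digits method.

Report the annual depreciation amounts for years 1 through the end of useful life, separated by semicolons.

Depreciable base = $262,185 − $50,600 = $211,585.
Sum of the years' digits = 10+9+8+7+6+5+4+3+2+1 = 55.
Year 1: $211,585 × 10/55 = $38,470. Book value $223,715.
Year 2: $211,585 × 9/55 = $34,623. Book value $189,092.
Year 3: $211,585 × 8/55 = $30,776. Book value $158,316.
Year 4: $211,585 × 7/55 = $26,929. Book value $131,387.
Year 5: $211,585 × 6/55 = $23,082. Book value $108,305.
Year 6: $211,585 × 5/55 = $19,235. Book value $89,070.
Year 7: $211,585 × 4/55 = $15,388. Book value $73,682.
Year 8: $211,585 × 3/55 = $11,541. Book value $62,141.
Year 9: $211,585 × 2/55 = $7,694. Book value $54,447.
Year 10: $211,585 × 1/55 = $3,847. Book value $50,600.

$38,470; $34,623; $30,776; $26,929; $23,082; $19,235; $15,388; $11,541; $7,694; $3,847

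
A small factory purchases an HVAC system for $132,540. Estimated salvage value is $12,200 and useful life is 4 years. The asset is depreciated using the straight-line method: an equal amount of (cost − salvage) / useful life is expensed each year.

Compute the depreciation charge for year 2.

$30,085

Depreciable base = $132,540 − $12,200 = $120,340.
Annual expense = $120,340 / 4 = $30,085.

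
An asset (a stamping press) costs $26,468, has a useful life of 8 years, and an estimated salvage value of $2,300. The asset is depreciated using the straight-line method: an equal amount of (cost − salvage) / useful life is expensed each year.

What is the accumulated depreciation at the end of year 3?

$9,063

Depreciable base = $26,468 − $2,300 = $24,168.
Annual expense = $24,168 / 8 = $3,021.
End of year 1: book value $23,447.
End of year 2: book value $20,426.
End of year 3: book value $17,405.
Accumulated through year 3 = $26,468 − $17,405 = $9,063.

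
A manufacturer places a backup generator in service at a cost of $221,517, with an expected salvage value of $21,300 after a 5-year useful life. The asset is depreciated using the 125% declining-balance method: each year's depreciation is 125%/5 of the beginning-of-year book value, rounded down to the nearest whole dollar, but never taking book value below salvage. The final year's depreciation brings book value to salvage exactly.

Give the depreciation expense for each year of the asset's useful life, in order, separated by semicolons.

Depreciable base = $221,517 − $21,300 = $200,217.
Year 1: ⌊$221,517 × 125%/5⌋ = $55,379. Book value $166,138.
Year 2: ⌊$166,138 × 125%/5⌋ = $41,534. Book value $124,604.
Year 3: ⌊$124,604 × 125%/5⌋ = $31,151. Book value $93,453.
Year 4: ⌊$93,453 × 125%/5⌋ = $23,363. Book value $70,090.
Year 5 (final): $70,090 − $21,300 = $48,790. Book value $21,300.

$55,379; $41,534; $31,151; $23,363; $48,790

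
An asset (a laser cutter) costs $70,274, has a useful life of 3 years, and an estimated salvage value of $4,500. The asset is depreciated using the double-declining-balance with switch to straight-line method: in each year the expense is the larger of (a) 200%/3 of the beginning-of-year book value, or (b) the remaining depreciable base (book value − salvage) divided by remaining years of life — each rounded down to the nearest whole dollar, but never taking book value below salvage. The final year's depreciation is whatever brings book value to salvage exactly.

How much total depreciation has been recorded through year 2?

Depreciable base = $70,274 − $4,500 = $65,774.
Year 1: DB = ⌊$70,274 × 200%/3⌋ = $46,849; SL = ⌊$65,774/3⌋ = $21,924 → take DB $46,849. Book value $23,425.
Year 2: DB = ⌊$23,425 × 200%/3⌋ = $15,616; SL = ⌊$18,925/2⌋ = $9,462 → take DB $15,616. Book value $7,809.
Accumulated through year 2 = $70,274 − $7,809 = $62,465.

$62,465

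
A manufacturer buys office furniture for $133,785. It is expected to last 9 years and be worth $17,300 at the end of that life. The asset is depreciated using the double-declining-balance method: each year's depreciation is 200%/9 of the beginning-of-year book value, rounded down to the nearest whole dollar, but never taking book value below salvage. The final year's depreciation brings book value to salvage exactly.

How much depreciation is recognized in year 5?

$10,880

Depreciable base = $133,785 − $17,300 = $116,485.
Year 1: ⌊$133,785 × 200%/9⌋ = $29,730. Book value $104,055.
Year 2: ⌊$104,055 × 200%/9⌋ = $23,123. Book value $80,932.
Year 3: ⌊$80,932 × 200%/9⌋ = $17,984. Book value $62,948.
Year 4: ⌊$62,948 × 200%/9⌋ = $13,988. Book value $48,960.
Year 5: ⌊$48,960 × 200%/9⌋ = $10,880. Book value $38,080.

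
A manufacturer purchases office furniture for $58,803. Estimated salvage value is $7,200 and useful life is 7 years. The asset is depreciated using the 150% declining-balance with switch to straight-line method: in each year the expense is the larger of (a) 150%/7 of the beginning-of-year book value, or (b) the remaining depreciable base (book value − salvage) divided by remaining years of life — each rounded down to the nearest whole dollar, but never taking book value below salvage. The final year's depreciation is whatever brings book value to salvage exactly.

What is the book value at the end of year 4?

$22,412

Depreciable base = $58,803 − $7,200 = $51,603.
Year 1: DB = ⌊$58,803 × 150%/7⌋ = $12,600; SL = ⌊$51,603/7⌋ = $7,371 → take DB $12,600. Book value $46,203.
Year 2: DB = ⌊$46,203 × 150%/7⌋ = $9,900; SL = ⌊$39,003/6⌋ = $6,500 → take DB $9,900. Book value $36,303.
Year 3: DB = ⌊$36,303 × 150%/7⌋ = $7,779; SL = ⌊$29,103/5⌋ = $5,820 → take DB $7,779. Book value $28,524.
Year 4: DB = ⌊$28,524 × 150%/7⌋ = $6,112; SL = ⌊$21,324/4⌋ = $5,331 → take DB $6,112. Book value $22,412.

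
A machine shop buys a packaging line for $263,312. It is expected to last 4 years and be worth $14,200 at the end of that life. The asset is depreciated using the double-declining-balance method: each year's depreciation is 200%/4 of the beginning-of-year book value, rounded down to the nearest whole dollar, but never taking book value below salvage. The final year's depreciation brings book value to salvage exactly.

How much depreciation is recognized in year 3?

$32,914

Depreciable base = $263,312 − $14,200 = $249,112.
Year 1: ⌊$263,312 × 200%/4⌋ = $131,656. Book value $131,656.
Year 2: ⌊$131,656 × 200%/4⌋ = $65,828. Book value $65,828.
Year 3: ⌊$65,828 × 200%/4⌋ = $32,914. Book value $32,914.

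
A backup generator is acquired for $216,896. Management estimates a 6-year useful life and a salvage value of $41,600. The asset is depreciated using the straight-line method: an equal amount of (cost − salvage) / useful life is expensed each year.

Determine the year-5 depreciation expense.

$29,216

Depreciable base = $216,896 − $41,600 = $175,296.
Annual expense = $175,296 / 6 = $29,216.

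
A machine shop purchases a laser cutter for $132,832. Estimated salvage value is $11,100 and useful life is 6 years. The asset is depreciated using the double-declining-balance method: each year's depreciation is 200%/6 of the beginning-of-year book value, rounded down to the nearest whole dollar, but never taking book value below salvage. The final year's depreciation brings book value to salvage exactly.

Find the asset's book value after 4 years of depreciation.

Depreciable base = $132,832 − $11,100 = $121,732.
Year 1: ⌊$132,832 × 200%/6⌋ = $44,277. Book value $88,555.
Year 2: ⌊$88,555 × 200%/6⌋ = $29,518. Book value $59,037.
Year 3: ⌊$59,037 × 200%/6⌋ = $19,679. Book value $39,358.
Year 4: ⌊$39,358 × 200%/6⌋ = $13,119. Book value $26,239.

$26,239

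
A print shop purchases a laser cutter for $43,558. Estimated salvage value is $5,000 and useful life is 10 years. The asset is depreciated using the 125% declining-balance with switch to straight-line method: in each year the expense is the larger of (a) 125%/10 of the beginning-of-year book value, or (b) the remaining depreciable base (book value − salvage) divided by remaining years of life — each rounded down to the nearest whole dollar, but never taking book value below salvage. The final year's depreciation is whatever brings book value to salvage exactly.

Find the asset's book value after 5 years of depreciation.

$22,113

Depreciable base = $43,558 − $5,000 = $38,558.
Year 1: DB = ⌊$43,558 × 125%/10⌋ = $5,444; SL = ⌊$38,558/10⌋ = $3,855 → take DB $5,444. Book value $38,114.
Year 2: DB = ⌊$38,114 × 125%/10⌋ = $4,764; SL = ⌊$33,114/9⌋ = $3,679 → take DB $4,764. Book value $33,350.
Year 3: DB = ⌊$33,350 × 125%/10⌋ = $4,168; SL = ⌊$28,350/8⌋ = $3,543 → take DB $4,168. Book value $29,182.
Year 4: DB = ⌊$29,182 × 125%/10⌋ = $3,647; SL = ⌊$24,182/7⌋ = $3,454 → take DB $3,647. Book value $25,535.
Year 5: DB = ⌊$25,535 × 125%/10⌋ = $3,191; SL = ⌊$20,535/6⌋ = $3,422 → take SL $3,422. Book value $22,113.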